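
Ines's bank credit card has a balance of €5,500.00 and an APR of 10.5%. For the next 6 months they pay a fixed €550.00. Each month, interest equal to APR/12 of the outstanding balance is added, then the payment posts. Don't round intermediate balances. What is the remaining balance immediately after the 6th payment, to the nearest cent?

Monthly rate r = 10.5%/12 = 0.875% = 0.00875.
Each month: B ← B·(1+r) − €550.00.
Month 1: interest €48.13; balance after payment €4,998.12.
Month 2: interest €43.73; balance after payment €4,491.86.
Month 3: interest €39.30; balance after payment €3,981.16.
Month 4: interest €34.84; balance after payment €3,466.00.
Month 5: interest €30.33; balance after payment €2,946.33.
Month 6: interest €25.78; balance after payment €2,422.11.

€2,422.11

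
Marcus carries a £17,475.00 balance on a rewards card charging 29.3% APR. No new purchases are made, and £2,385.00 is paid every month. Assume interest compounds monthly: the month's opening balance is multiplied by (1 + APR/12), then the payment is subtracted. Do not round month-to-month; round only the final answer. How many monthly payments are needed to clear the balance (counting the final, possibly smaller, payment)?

9 months

Monthly rate r = 29.3%/12 = 2.44167% = 0.0244167.
Recurrence: B ← B·(1+r) − £2,385.00.
Month 1: interest £426.68; balance after payment £15,516.68.
Month 2: interest £378.87; balance after payment £13,510.55.
Closed form: n = −ln(1 − rB₀/P)/ln(1+r) = −ln(0.8211)/ln(1.02442) ≈ 8.171, so the balance reaches zero during payment 9.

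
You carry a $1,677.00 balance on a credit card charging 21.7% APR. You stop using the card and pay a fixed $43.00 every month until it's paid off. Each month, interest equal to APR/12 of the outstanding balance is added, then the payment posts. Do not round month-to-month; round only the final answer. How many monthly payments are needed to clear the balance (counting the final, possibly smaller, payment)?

Monthly rate r = 21.7%/12 = 1.80833% = 0.0180833.
Recurrence: B ← B·(1+r) − $43.00.
Month 1: interest $30.33; balance after payment $1,664.33.
Month 2: interest $30.10; balance after payment $1,651.42.
Closed form: n = −ln(1 − rB₀/P)/ln(1+r) = −ln(0.29475)/ln(1.01808) ≈ 68.164, so the balance reaches zero during payment 69.

69 months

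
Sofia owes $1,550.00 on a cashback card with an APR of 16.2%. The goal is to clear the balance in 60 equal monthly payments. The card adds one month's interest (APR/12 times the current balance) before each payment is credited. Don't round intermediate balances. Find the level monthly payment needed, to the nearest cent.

$37.86

Monthly rate r = 16.2%/12 = 1.35% = 0.0135.
Level-payment amortization: P = B₀·r / (1 − (1+r)^(−n)) = 1550.00·0.0135 / (1 − 1.0135^(−60)).
Denominator 1 − (1+r)^(−60) = 0.5527248.
P = 20.925 / 0.5527248 ≈ 37.86.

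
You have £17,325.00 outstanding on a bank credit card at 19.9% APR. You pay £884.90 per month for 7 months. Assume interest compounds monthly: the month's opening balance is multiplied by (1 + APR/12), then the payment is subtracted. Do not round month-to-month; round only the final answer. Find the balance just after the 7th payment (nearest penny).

£12,927.88

Monthly rate r = 19.9%/12 = 1.65833% = 0.0165833.
Each month: B ← B·(1+r) − £884.90.
Month 1: interest £287.31; balance after payment £16,727.41.
Month 2: interest £277.40; balance after payment £16,119.90.
Month 3: interest £267.32; balance after payment £15,502.32.
Month 4: interest £257.08; balance after payment £14,874.50.
Month 5: interest £246.67; balance after payment £14,236.27.
Month 6: interest £236.08; balance after payment £13,587.46.
Month 7: interest £225.33; balance after payment £12,927.88.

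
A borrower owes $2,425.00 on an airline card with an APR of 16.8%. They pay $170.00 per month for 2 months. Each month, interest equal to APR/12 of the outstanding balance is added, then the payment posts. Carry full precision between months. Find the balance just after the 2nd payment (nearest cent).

$2,151.00

Monthly rate r = 16.8%/12 = 1.4% = 0.014.
Each month: B ← B·(1+r) − $170.00.
Month 1: interest $33.95; balance after payment $2,288.95.
Month 2: interest $32.05; balance after payment $2,151.00.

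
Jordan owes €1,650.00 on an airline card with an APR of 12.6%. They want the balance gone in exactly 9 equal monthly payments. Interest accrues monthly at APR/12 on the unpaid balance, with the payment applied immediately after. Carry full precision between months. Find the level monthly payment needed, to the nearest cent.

Monthly rate r = 12.6%/12 = 1.05% = 0.0105.
Level-payment amortization: P = B₀·r / (1 − (1+r)^(−n)) = 1650.00·0.0105 / (1 − 1.0105^(−9)).
Denominator 1 − (1+r)^(−9) = 0.0897239017.
P = 17.325 / 0.0897239017 ≈ 193.09.

€193.09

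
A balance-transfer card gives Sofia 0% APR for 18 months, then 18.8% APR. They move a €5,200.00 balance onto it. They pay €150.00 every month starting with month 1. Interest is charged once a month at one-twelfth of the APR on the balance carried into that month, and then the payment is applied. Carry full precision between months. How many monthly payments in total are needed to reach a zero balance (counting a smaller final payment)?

38 payments

Promo months 1–18 at r₀ = 0%/12 = 0; months 19+ at r₁ = 18.8%/12 = 0.0156667.
After month 18 (no interest yet): B = €5,200.00 − 18·€150.00 = €2,500.00.
Then at r₁ with €150.00/mo: n₂ = −ln(1 − r₁·B/P)/ln(1+r₁) ≈ 19.47 → 20 more payments.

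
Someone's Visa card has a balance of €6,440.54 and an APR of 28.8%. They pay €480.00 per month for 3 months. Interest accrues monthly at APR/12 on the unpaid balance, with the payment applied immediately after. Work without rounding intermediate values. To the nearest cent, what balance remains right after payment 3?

€5,440.64

Monthly rate r = 28.8%/12 = 2.4% = 0.024.
Each month: B ← B·(1+r) − €480.00.
Month 1: interest €154.57; balance after payment €6,115.11.
Month 2: interest €146.76; balance after payment €5,781.88.
Month 3: interest €138.77; balance after payment €5,440.64.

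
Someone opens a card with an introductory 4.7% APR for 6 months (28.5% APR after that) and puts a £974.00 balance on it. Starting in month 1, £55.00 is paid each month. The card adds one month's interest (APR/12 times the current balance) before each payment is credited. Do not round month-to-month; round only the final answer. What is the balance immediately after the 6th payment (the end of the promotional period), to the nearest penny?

£663.87

Promo months 1–6 at r₀ = 4.7%/12 = 0.00391667; months 7+ at r₁ = 28.5%/12 = 0.02375.
After month 6: iterate B ← B·(1+r₀) − £55.00 for 6 months → £663.87.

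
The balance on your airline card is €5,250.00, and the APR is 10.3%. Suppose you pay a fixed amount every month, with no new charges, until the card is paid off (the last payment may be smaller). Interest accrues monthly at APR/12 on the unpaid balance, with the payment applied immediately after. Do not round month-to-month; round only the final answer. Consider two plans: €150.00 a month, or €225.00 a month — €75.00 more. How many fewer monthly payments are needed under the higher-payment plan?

15 fewer payments

Monthly rate r = 10.3%/12 = 0.858333% = 0.00858333.
At €150.00/mo: n = ⌈−ln(1 − rB₀/P)/ln(1+r)⌉ = 42 payments (last €120.42); total interest = total paid − €5,250.00 = €1,020.42.
At €225.00/mo: 27 payments (last €33.73); total interest €633.73.
Payments saved = 42 − 27 = 15.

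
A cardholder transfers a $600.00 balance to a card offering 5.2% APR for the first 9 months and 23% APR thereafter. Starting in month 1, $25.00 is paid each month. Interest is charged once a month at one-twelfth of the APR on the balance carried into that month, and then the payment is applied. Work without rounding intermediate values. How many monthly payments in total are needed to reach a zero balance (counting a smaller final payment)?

Promo months 1–9 at r₀ = 5.2%/12 = 0.00433333; months 10+ at r₁ = 23%/12 = 0.0191667.
After month 9: iterate B ← B·(1+r₀) − $25.00 for 9 months → $394.87.
Then at r₁ with $25.00/mo: n₂ = −ln(1 − r₁·B/P)/ln(1+r₁) ≈ 18.99 → 19 more payments.

28 months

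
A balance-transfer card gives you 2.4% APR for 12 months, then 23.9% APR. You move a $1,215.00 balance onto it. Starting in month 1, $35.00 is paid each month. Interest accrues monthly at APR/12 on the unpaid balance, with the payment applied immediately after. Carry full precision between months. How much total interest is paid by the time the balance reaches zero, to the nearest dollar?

Promo months 1–12 at r₀ = 2.4%/12 = 0.002; months 13+ at r₁ = 23.9%/12 = 0.0199167.
After month 12: iterate B ← B·(1+r₀) − $35.00 for 12 months → $819.83.
Then at r₁ with $35.00/mo: n₂ = −ln(1 − r₁·B/P)/ln(1+r₁) ≈ 31.86 → 32 more payments.
Total paid = 43·$35.00 + $30.20 = $1,535.20; interest = $1,535.20 − $1,215.00 = $320.20.

$320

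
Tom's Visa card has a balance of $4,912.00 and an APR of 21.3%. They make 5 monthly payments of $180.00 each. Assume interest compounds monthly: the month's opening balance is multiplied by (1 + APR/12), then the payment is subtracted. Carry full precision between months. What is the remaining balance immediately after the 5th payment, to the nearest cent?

Monthly rate r = 21.3%/12 = 1.775% = 0.01775.
Each month: B ← B·(1+r) − $180.00.
Month 1: interest $87.19; balance after payment $4,819.19.
Month 2: interest $85.54; balance after payment $4,724.73.
Month 3: interest $83.86; balance after payment $4,628.59.
Month 4: interest $82.16; balance after payment $4,530.75.
Month 5: interest $80.42; balance after payment $4,431.17.

$4,431.17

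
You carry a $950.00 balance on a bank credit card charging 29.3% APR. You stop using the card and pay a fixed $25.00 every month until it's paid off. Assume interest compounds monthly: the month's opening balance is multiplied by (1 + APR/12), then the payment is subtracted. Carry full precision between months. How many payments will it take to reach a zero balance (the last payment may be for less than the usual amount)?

Monthly rate r = 29.3%/12 = 2.44167% = 0.0244167.
Recurrence: B ← B·(1+r) − $25.00.
Month 1: interest $23.20; balance after payment $948.20.
Month 2: interest $23.15; balance after payment $946.35.
Closed form: n = −ln(1 − rB₀/P)/ln(1+r) = −ln(0.072167)/ln(1.02442) ≈ 108.972, so the balance reaches zero during payment 109.

109 payments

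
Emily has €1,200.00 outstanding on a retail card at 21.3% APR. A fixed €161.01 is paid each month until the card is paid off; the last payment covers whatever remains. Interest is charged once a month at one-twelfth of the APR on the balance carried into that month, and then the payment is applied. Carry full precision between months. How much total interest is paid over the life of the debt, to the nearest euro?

€99

Monthly rate r = 21.3%/12 = 1.775% = 0.01775.
Payoff takes n = ⌈−ln(1 − rB₀/P)/ln(1+r)⌉ = ⌈8.065⌉ = 9 payments; the last is €10.55.
Total paid = 8·€161.01 + €10.55 = €1,298.63.
Total interest = total paid − principal = €1,298.63 − €1,200.00 = €98.63.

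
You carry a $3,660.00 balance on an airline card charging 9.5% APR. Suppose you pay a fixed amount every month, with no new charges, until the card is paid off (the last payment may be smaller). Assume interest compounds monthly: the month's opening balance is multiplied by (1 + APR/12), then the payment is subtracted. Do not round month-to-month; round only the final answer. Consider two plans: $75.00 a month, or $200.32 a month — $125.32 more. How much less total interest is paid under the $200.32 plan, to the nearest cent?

$675.24

Monthly rate r = 9.5%/12 = 0.791667% = 0.00791667.
At $75.00/mo: n = ⌈−ln(1 − rB₀/P)/ln(1+r)⌉ = 62 payments (last $69.34); total interest = total paid − $3,660.00 = $984.34.
At $200.32/mo: 20 payments (last $163.02); total interest $309.10.
Interest saved = $984.34 − $309.10 = $675.24.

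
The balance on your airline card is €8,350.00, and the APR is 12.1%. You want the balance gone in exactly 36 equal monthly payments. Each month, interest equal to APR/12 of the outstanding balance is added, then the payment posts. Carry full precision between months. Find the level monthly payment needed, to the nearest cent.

Monthly rate r = 12.1%/12 = 1.00833% = 0.0100833.
Level-payment amortization: P = B₀·r / (1 − (1+r)^(−n)) = 8350.00·0.0100833 / (1 − 1.01008^(−36)).
Denominator 1 − (1+r)^(−36) = 0.3031479.
P = 84.1958 / 0.3031479 ≈ 277.74.

€277.74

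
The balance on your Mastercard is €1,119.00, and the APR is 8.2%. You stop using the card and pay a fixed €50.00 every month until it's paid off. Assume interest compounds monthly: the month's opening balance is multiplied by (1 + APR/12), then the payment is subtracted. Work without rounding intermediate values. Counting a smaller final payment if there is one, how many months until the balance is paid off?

Monthly rate r = 8.2%/12 = 0.683333% = 0.00683333.
Recurrence: B ← B·(1+r) − €50.00.
Month 1: interest €7.65; balance after payment €1,076.65.
Month 2: interest €7.36; balance after payment €1,034.00.
Closed form: n = −ln(1 − rB₀/P)/ln(1+r) = −ln(0.84707)/ln(1.00683) ≈ 24.371, so the balance reaches zero during payment 25.

25 payments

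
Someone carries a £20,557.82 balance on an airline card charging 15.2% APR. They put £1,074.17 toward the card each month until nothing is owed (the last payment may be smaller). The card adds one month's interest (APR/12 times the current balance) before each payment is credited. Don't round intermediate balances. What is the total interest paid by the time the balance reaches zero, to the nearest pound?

Monthly rate r = 15.2%/12 = 1.26667% = 0.0126667.
Payoff takes n = ⌈−ln(1 − rB₀/P)/ln(1+r)⌉ = ⌈22.056⌉ = 23 payments; the last is £60.79.
Total paid = 22·£1,074.17 + £60.79 = £23,692.53.
Total interest = total paid − principal = £23,692.53 − £20,557.82 = £3,134.71.

£3,135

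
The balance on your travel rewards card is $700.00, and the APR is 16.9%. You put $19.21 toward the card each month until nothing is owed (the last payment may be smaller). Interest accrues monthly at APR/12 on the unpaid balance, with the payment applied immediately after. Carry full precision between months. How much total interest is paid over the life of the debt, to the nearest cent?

Monthly rate r = 16.9%/12 = 1.40833% = 0.0140833.
Payoff takes n = ⌈−ln(1 − rB₀/P)/ln(1+r)⌉ = ⌈51.475⌉ = 52 payments; the last is $9.15.
Total paid = 51·$19.21 + $9.15 = $988.86.
Total interest = total paid − principal = $988.86 − $700.00 = $288.86.

$288.86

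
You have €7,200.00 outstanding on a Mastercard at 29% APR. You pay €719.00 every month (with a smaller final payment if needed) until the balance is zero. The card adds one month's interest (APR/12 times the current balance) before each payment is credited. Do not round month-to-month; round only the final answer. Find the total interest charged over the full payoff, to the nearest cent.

Monthly rate r = 29%/12 = 2.41667% = 0.0241667.
Payoff takes n = ⌈−ln(1 − rB₀/P)/ln(1+r)⌉ = ⌈11.603⌉ = 12 payments; the last is €435.74.
Total paid = 11·€719.00 + €435.74 = €8,344.74.
Total interest = total paid − principal = €8,344.74 − €7,200.00 = €1,144.74.

€1,144.74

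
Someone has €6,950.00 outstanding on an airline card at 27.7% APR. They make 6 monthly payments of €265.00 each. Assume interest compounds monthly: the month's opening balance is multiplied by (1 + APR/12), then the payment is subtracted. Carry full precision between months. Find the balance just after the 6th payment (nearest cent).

Monthly rate r = 27.7%/12 = 2.30833% = 0.0230833.
Each month: B ← B·(1+r) − €265.00.
Month 1: interest €160.43; balance after payment €6,845.43.
Month 2: interest €158.02; balance after payment €6,738.44.
Month 3: interest €155.55; balance after payment €6,628.99.
Month 4: interest €153.02; balance after payment €6,517.01.
Month 5: interest €150.43; balance after payment €6,402.44.
Month 6: interest €147.79; balance after payment €6,285.23.

€6,285.23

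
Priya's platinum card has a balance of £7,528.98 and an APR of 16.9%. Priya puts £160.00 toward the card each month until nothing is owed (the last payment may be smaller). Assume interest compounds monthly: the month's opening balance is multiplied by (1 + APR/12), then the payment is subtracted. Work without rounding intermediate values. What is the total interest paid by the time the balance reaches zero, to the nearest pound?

Monthly rate r = 16.9%/12 = 1.40833% = 0.0140833.
Payoff takes n = ⌈−ln(1 − rB₀/P)/ln(1+r)⌉ = ⌈77.712⌉ = 78 payments; the last is £114.09.
Total paid = 77·£160.00 + £114.09 = £12,434.09.
Total interest = total paid − principal = £12,434.09 − £7,528.98 = £4,905.11.

£4,905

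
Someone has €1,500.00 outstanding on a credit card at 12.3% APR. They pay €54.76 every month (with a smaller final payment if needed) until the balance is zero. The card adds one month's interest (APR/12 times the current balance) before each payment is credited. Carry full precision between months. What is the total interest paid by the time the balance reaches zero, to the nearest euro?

€270

Monthly rate r = 12.3%/12 = 1.025% = 0.01025.
Payoff takes n = ⌈−ln(1 − rB₀/P)/ln(1+r)⌉ = ⌈32.318⌉ = 33 payments; the last is €17.48.
Total paid = 32·€54.76 + €17.48 = €1,769.80.
Total interest = total paid − principal = €1,769.80 − €1,500.00 = €269.80.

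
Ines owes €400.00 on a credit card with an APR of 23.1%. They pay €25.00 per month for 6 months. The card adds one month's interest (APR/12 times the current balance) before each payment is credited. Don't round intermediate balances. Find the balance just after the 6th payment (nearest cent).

€291.07

Monthly rate r = 23.1%/12 = 1.925% = 0.01925.
Each month: B ← B·(1+r) − €25.00.
Month 1: interest €7.70; balance after payment €382.70.
Month 2: interest €7.37; balance after payment €365.07.
Month 3: interest €7.03; balance after payment €347.09.
Month 4: interest €6.68; balance after payment €328.78.
Month 5: interest €6.33; balance after payment €310.11.
Month 6: interest €5.97; balance after payment €291.07.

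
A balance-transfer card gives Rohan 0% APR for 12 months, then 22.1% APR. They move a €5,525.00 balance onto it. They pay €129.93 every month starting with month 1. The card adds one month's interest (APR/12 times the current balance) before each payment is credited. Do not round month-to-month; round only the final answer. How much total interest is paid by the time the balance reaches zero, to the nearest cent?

€1,914.14

Promo months 1–12 at r₀ = 0%/12 = 0; months 13+ at r₁ = 22.1%/12 = 0.0184167.
After month 12 (no interest yet): B = €5,525.00 − 12·€129.93 = €3,965.84.
Then at r₁ with €129.93/mo: n₂ = −ln(1 − r₁·B/P)/ln(1+r₁) ≈ 45.25 → 46 more payments.
Total paid = 57·€129.93 + €33.13 = €7,439.14; interest = €7,439.14 − €5,525.00 = €1,914.14.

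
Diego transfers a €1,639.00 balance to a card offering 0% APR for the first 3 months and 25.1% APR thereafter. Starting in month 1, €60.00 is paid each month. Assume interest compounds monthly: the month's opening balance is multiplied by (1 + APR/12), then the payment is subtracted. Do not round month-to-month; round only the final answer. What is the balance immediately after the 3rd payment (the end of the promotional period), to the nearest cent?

Promo months 1–3 at r₀ = 0%/12 = 0; months 4+ at r₁ = 25.1%/12 = 0.0209167.
After month 3 (no interest yet): B = €1,639.00 − 3·€60.00 = €1,459.00.

€1,459.00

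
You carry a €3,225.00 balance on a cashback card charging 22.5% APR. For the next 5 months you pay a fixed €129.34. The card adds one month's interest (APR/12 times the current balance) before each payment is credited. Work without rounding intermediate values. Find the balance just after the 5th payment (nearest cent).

€2,867.49

Monthly rate r = 22.5%/12 = 1.875% = 0.01875.
Each month: B ← B·(1+r) − €129.34.
Month 1: interest €60.47; balance after payment €3,156.13.
Month 2: interest €59.18; balance after payment €3,085.97.
Month 3: interest €57.86; balance after payment €3,014.49.
Month 4: interest €56.52; balance after payment €2,941.67.
Month 5: interest €55.16; balance after payment €2,867.49.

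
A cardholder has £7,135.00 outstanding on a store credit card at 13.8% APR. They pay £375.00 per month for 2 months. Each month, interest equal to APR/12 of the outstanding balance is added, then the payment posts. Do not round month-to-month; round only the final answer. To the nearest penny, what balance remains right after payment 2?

Monthly rate r = 13.8%/12 = 1.15% = 0.0115.
Each month: B ← B·(1+r) − £375.00.
Month 1: interest £82.05; balance after payment £6,842.05.
Month 2: interest £78.68; balance after payment £6,545.74.

£6,545.74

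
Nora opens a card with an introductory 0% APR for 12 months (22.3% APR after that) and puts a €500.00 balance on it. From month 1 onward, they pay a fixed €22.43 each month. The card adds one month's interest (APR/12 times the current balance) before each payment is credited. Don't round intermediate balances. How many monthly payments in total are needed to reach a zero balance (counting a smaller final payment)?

24 months

Promo months 1–12 at r₀ = 0%/12 = 0; months 13+ at r₁ = 22.3%/12 = 0.0185833.
After month 12 (no interest yet): B = €500.00 − 12·€22.43 = €230.84.
Then at r₁ with €22.43/mo: n₂ = −ln(1 − r₁·B/P)/ln(1+r₁) ≈ 11.53 → 12 more payments.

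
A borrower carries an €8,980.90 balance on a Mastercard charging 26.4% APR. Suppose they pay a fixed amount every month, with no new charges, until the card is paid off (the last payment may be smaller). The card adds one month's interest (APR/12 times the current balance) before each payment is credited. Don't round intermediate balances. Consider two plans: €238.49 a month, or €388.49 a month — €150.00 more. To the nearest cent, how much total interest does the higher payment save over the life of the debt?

Monthly rate r = 26.4%/12 = 2.2% = 0.022.
At €238.49/mo: n = ⌈−ln(1 − rB₀/P)/ln(1+r)⌉ = 82 payments (last €2.96); total interest = total paid − €8,980.90 = €10,339.75.
At €388.49/mo: 33 payments (last €252.62); total interest €3,703.40.
Interest saved = €10,339.75 − €3,703.40 = €6,636.35.

€6,636.35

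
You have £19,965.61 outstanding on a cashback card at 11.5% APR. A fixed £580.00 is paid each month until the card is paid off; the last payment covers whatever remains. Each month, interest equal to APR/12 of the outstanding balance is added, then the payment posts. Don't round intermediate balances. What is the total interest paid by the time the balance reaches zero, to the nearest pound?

£4,378

Monthly rate r = 11.5%/12 = 0.958333% = 0.00958333.
Payoff takes n = ⌈−ln(1 − rB₀/P)/ln(1+r)⌉ = ⌈41.972⌉ = 42 payments; the last is £563.79.
Total paid = 41·£580.00 + £563.79 = £24,343.79.
Total interest = total paid − principal = £24,343.79 − £19,965.61 = £4,378.18.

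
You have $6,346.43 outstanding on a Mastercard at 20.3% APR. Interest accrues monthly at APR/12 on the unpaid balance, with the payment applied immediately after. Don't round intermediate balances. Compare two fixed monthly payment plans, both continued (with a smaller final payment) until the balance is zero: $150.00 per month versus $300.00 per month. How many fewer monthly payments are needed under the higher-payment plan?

Monthly rate r = 20.3%/12 = 1.69167% = 0.0169167.
At $150.00/mo: n = ⌈−ln(1 − rB₀/P)/ln(1+r)⌉ = 75 payments (last $147.47); total interest = total paid − $6,346.43 = $4,901.04.
At $300.00/mo: 27 payments (last $122.34); total interest $1,575.91.
Payments saved = 75 − 27 = 48.

48 fewer payments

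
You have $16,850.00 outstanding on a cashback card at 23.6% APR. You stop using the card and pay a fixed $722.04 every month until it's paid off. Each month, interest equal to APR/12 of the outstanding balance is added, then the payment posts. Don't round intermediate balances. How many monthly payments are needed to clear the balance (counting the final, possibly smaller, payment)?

32 payments

Monthly rate r = 23.6%/12 = 1.96667% = 0.0196667.
Recurrence: B ← B·(1+r) − $722.04.
Month 1: interest $331.38; balance after payment $16,459.34.
Month 2: interest $323.70; balance after payment $16,061.00.
Closed form: n = −ln(1 − rB₀/P)/ln(1+r) = −ln(0.54105)/ln(1.01967) ≈ 31.539, so the balance reaches zero during payment 32.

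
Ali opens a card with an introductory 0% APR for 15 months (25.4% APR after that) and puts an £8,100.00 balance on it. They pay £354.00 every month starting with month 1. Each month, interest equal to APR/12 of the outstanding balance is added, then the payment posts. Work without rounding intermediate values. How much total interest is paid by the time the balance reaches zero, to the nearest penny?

Promo months 1–15 at r₀ = 0%/12 = 0; months 16+ at r₁ = 25.4%/12 = 0.0211667.
After month 15 (no interest yet): B = £8,100.00 − 15·£354.00 = £2,790.00.
Then at r₁ with £354.00/mo: n₂ = −ln(1 − r₁·B/P)/ln(1+r₁) ≈ 8.71 → 9 more payments.
Total paid = 23·£354.00 + £253.29 = £8,395.29; interest = £8,395.29 − £8,100.00 = £295.29.

£295.29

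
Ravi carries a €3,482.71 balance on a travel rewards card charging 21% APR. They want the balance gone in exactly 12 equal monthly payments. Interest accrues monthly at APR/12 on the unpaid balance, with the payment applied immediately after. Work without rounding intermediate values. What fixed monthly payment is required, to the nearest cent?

€324.29

Monthly rate r = 21%/12 = 1.75% = 0.0175.
Level-payment amortization: P = B₀·r / (1 − (1+r)^(−n)) = 3482.71·0.0175 / (1 − 1.0175^(−12)).
Denominator 1 − (1+r)^(−12) = 0.18794212.
P = 60.9474 / 0.18794212 ≈ 324.29.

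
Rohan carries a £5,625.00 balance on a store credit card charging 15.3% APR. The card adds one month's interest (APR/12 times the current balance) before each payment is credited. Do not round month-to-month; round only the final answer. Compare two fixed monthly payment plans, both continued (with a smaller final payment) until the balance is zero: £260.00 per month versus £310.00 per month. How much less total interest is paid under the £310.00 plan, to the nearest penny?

Monthly rate r = 15.3%/12 = 1.275% = 0.01275.
At £260.00/mo: n = ⌈−ln(1 − rB₀/P)/ln(1+r)⌉ = 26 payments (last £123.74); total interest = total paid − £5,625.00 = £998.74.
At £310.00/mo: 21 payments (last £238.49); total interest £813.49.
Interest saved = £998.74 − £813.49 = £185.25.

£185.25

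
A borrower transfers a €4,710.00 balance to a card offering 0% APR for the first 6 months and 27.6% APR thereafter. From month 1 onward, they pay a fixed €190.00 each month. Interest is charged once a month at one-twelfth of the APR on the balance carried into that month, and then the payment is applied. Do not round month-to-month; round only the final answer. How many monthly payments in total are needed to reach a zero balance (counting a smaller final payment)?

Promo months 1–6 at r₀ = 0%/12 = 0; months 7+ at r₁ = 27.6%/12 = 0.023.
After month 6 (no interest yet): B = €4,710.00 − 6·€190.00 = €3,570.00.
Then at r₁ with €190.00/mo: n₂ = −ln(1 − r₁·B/P)/ln(1+r₁) ≈ 24.89 → 25 more payments.

31 payments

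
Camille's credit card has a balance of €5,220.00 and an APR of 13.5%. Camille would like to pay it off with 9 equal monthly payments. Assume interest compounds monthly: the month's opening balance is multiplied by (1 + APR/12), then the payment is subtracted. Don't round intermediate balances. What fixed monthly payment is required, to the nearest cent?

€613.11

Monthly rate r = 13.5%/12 = 1.125% = 0.01125.
Level-payment amortization: P = B₀·r / (1 − (1+r)^(−n)) = 5220.00·0.01125 / (1 − 1.01125^(−9)).
Denominator 1 − (1+r)^(−9) = 0.0957819162.
P = 58.725 / 0.0957819162 ≈ 613.11.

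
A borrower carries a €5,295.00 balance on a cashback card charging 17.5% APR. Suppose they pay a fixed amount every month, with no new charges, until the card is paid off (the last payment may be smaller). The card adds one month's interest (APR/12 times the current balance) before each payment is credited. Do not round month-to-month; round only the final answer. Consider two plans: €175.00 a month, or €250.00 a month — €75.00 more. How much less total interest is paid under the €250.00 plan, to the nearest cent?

€655.97

Monthly rate r = 17.5%/12 = 1.45833% = 0.0145833.
At €175.00/mo: n = ⌈−ln(1 − rB₀/P)/ln(1+r)⌉ = 41 payments (last €35.65); total interest = total paid − €5,295.00 = €1,740.65.
At €250.00/mo: 26 payments (last €129.68); total interest €1,084.68.
Interest saved = €1,740.65 − €1,084.68 = €655.97.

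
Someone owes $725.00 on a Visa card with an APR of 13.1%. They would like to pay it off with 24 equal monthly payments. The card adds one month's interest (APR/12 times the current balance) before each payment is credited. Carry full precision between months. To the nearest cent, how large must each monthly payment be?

$34.50

Monthly rate r = 13.1%/12 = 1.09167% = 0.0109167.
Level-payment amortization: P = B₀·r / (1 − (1+r)^(−n)) = 725.00·0.0109167 / (1 − 1.01092^(−24)).
Denominator 1 − (1+r)^(−24) = 0.229395679.
P = 7.91458 / 0.229395679 ≈ 34.50.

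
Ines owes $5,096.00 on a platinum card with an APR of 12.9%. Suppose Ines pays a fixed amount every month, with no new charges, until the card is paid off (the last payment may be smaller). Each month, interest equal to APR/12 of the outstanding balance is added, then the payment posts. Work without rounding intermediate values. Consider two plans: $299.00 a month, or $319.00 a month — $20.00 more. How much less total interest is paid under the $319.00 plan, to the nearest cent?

Monthly rate r = 12.9%/12 = 1.075% = 0.01075.
At $299.00/mo: n = ⌈−ln(1 − rB₀/P)/ln(1+r)⌉ = 19 payments (last $277.36); total interest = total paid − $5,096.00 = $563.36.
At $319.00/mo: 18 payments (last $198.55); total interest $525.55.
Interest saved = $563.36 − $525.55 = $37.81.

$37.81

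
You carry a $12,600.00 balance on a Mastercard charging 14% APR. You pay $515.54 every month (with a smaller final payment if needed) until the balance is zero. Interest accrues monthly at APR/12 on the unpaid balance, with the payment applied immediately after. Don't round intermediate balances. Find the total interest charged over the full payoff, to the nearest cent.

$2,319.31

Monthly rate r = 14%/12 = 1.16667% = 0.0116667.
Payoff takes n = ⌈−ln(1 − rB₀/P)/ln(1+r)⌉ = ⌈28.939⌉ = 29 payments; the last is $484.19.
Total paid = 28·$515.54 + $484.19 = $14,919.31.
Total interest = total paid − principal = $14,919.31 − $12,600.00 = $2,319.31.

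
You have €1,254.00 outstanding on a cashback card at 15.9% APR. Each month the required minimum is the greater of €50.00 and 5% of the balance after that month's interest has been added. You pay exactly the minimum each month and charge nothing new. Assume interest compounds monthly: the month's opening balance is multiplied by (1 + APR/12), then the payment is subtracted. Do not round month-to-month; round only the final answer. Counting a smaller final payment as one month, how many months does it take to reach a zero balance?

Monthly rate r = 15.9%/12 = 1.325% = 0.01325.
While 5% of the post-interest balance exceeds €50.00, each month B ← (B·(1+r))·(1 − 0.05), i.e. B shrinks by the factor (1+r)·0.95 = 0.96259.
This holds for months 1–7. Entering month 8 the balance is €960.24; 5% of the post-interest balance is now below €50.00, so the flat €50.00 minimum applies from here.
From month 8 a fixed €50.00 at rate r clears €960.24 in 23 more payments. Total: 7 + 23 = 30 months.

30 months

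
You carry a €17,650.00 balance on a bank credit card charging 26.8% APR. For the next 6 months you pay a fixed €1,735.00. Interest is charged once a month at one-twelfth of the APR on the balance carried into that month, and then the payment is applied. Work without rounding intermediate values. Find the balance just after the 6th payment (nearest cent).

€9,142.32

Monthly rate r = 26.8%/12 = 2.23333% = 0.0223333.
Each month: B ← B·(1+r) − €1,735.00.
Month 1: interest €394.18; balance after payment €16,309.18.
Month 2: interest €364.24; balance after payment €14,938.42.
Month 3: interest €333.62; balance after payment €13,537.05.
Month 4: interest €302.33; balance after payment €12,104.37.
Month 5: interest €270.33; balance after payment €10,639.70.
Month 6: interest €237.62; balance after payment €9,142.32.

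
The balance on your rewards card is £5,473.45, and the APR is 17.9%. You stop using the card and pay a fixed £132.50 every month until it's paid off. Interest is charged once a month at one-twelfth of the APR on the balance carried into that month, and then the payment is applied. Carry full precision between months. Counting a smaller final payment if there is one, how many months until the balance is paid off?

Monthly rate r = 17.9%/12 = 1.49167% = 0.0149167.
Recurrence: B ← B·(1+r) − £132.50.
Month 1: interest £81.65; balance after payment £5,422.60.
Month 2: interest £80.89; balance after payment £5,370.98.
Closed form: n = −ln(1 − rB₀/P)/ln(1+r) = −ln(0.38381)/ln(1.01492) ≈ 64.675, so the balance reaches zero during payment 65.

65 months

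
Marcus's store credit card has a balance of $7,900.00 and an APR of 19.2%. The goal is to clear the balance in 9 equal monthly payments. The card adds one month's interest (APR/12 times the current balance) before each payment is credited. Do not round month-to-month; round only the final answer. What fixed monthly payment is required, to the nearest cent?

$949.49

Monthly rate r = 19.2%/12 = 1.6% = 0.016.
Level-payment amortization: P = B₀·r / (1 − (1+r)^(−n)) = 7900.00·0.016 / (1 − 1.016^(−9)).
Denominator 1 − (1+r)^(−9) = 0.1331247.
P = 126.4 / 0.1331247 ≈ 949.49.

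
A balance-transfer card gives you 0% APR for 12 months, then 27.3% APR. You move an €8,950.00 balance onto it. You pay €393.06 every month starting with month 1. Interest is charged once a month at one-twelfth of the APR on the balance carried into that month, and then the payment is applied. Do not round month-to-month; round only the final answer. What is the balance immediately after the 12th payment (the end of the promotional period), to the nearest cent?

€4,233.28

Promo months 1–12 at r₀ = 0%/12 = 0; months 13+ at r₁ = 27.3%/12 = 0.02275.
After month 12 (no interest yet): B = €8,950.00 − 12·€393.06 = €4,233.28.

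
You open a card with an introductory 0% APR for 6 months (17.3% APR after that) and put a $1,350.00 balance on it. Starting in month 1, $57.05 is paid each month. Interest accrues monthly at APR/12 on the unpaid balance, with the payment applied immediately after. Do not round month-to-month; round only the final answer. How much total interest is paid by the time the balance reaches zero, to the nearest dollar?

$164

Promo months 1–6 at r₀ = 0%/12 = 0; months 7+ at r₁ = 17.3%/12 = 0.0144167.
After month 6 (no interest yet): B = $1,350.00 − 6·$57.05 = $1,007.70.
Then at r₁ with $57.05/mo: n₂ = −ln(1 − r₁·B/P)/ln(1+r₁) ≈ 20.53 → 21 more payments.
Total paid = 26·$57.05 + $30.49 = $1,513.79; interest = $1,513.79 − $1,350.00 = $163.79.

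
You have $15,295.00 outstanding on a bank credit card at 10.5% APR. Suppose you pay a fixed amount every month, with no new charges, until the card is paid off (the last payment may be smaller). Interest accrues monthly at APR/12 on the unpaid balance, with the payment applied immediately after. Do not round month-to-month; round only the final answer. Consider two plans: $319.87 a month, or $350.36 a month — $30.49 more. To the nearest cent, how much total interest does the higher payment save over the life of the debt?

Monthly rate r = 10.5%/12 = 0.875% = 0.00875.
At $319.87/mo: n = ⌈−ln(1 − rB₀/P)/ln(1+r)⌉ = 63 payments (last $67.03); total interest = total paid − $15,295.00 = $4,603.97.
At $350.36/mo: 56 payments (last $83.97); total interest $4,058.77.
Interest saved = $4,603.97 − $4,058.77 = $545.20.

$545.20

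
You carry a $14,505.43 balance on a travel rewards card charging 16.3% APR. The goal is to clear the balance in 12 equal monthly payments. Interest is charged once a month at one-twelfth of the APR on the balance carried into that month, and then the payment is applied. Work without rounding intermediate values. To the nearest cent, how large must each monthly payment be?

$1,318.15

Monthly rate r = 16.3%/12 = 1.35833% = 0.0135833.
Level-payment amortization: P = B₀·r / (1 − (1+r)^(−n)) = 14505.43·0.0135833 / (1 − 1.01358^(−12)).
Denominator 1 − (1+r)^(−12) = 0.149476198.
P = 197.032 / 0.149476198 ≈ 1318.15.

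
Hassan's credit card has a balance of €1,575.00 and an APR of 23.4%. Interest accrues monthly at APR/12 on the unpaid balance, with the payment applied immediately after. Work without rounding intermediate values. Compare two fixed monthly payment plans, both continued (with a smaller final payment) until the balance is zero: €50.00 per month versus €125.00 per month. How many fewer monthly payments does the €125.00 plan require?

35 fewer payments

Monthly rate r = 23.4%/12 = 1.95% = 0.0195.
At €50.00/mo: n = ⌈−ln(1 − rB₀/P)/ln(1+r)⌉ = 50 payments (last €16.32); total interest = total paid − €1,575.00 = €891.32.
At €125.00/mo: 15 payments (last €75.32); total interest €250.32.
Payments saved = 50 − 15 = 35.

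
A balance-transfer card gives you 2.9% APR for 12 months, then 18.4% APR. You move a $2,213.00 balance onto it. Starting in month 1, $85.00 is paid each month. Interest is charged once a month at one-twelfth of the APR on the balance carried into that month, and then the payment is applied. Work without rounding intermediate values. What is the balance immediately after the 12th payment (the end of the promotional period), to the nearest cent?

$1,244.37

Promo months 1–12 at r₀ = 2.9%/12 = 0.00241667; months 13+ at r₁ = 18.4%/12 = 0.0153333.
After month 12: iterate B ← B·(1+r₀) − $85.00 for 12 months → $1,244.37.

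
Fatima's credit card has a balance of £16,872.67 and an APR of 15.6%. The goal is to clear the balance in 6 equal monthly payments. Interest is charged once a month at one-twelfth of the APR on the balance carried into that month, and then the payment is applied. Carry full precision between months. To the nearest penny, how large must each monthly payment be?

Monthly rate r = 15.6%/12 = 1.3% = 0.013.
Level-payment amortization: P = B₀·r / (1 − (1+r)^(−n)) = 16872.67·0.013 / (1 − 1.013^(−6)).
Denominator 1 − (1+r)^(−6) = 0.0745705247.
P = 219.345 / 0.0745705247 ≈ 2941.44.

£2,941.44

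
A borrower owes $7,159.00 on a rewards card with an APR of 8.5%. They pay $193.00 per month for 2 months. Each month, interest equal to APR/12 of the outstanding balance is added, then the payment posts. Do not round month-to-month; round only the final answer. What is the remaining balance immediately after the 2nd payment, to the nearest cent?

Monthly rate r = 8.5%/12 = 0.708333% = 0.00708333.
Each month: B ← B·(1+r) − $193.00.
Month 1: interest $50.71; balance after payment $7,016.71.
Month 2: interest $49.70; balance after payment $6,873.41.

$6,873.41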